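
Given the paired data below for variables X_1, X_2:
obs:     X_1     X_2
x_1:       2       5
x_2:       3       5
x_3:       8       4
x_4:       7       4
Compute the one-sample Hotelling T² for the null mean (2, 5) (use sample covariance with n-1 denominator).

Step 1 — sample mean vector:
  mean(X_1) = (2 + 3 + 8 + 7) / 4 = 20/4 = 5
  mean(X_2) = (5 + 5 + 4 + 4) / 4 = 18/4 = 4.5
  x̄ = (5, 4.5),  deviation x̄ - mu_0 = (5, 4.5) - (2, 5) = (3, -0.5).

Step 2 — sample covariance matrix, S[i,j] = (1/(n-1)) · Σ_k (x_{k,i} - mean_i) · (x_{k,j} - mean_j), divisor n-1 = 3:
  S[X_1,X_1] = ((-3)·(-3) + (-2)·(-2) + (3)·(3) + (2)·(2)) / 3 = 26/3 = 8.6667
  S[X_1,X_2] = ((-3)·(0.5) + (-2)·(0.5) + (3)·(-0.5) + (2)·(-0.5)) / 3 = -5/3 = -1.6667
  S[X_2,X_2] = ((0.5)·(0.5) + (0.5)·(0.5) + (-0.5)·(-0.5) + (-0.5)·(-0.5)) / 3 = 1/3 = 0.3333
  S = [[8.6667, -1.6667],
 [-1.6667, 0.3333]].

Step 3 — invert S. det(S) = 8.6667·0.3333 - (-1.6667)² = 0.1111.
  S^{-1} = (1/det) · [[d, -b], [-b, a]] = [[3, 15],
 [15, 78]].

Step 4 — quadratic form (x̄ - mu_0)^T · S^{-1} · (x̄ - mu_0):
  S^{-1} · (x̄ - mu_0) = (1.5, 6),
  (x̄ - mu_0)^T · [...] = (3)·(1.5) + (-0.5)·(6) = 1.5.

Step 5 — scale by n: T² = 4 · 1.5 = 6.

T² ≈ 6


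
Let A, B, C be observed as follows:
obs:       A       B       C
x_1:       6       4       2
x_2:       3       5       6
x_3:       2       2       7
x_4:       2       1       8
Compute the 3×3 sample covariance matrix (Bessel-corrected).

Step 1 — column means:
  mean(A) = (6 + 3 + 2 + 2) / 4 = 13/4 = 3.25
  mean(B) = (4 + 5 + 2 + 1) / 4 = 12/4 = 3
  mean(C) = (2 + 6 + 7 + 8) / 4 = 23/4 = 5.75

Step 2 — sample covariance S[i,j] = (1/(n-1)) · Σ_k (x_{k,i} - mean_i) · (x_{k,j} - mean_j), with n-1 = 3.
  S[A,A] = ((2.75)·(2.75) + (-0.25)·(-0.25) + (-1.25)·(-1.25) + (-1.25)·(-1.25)) / 3 = 10.75/3 = 3.5833
  S[A,B] = ((2.75)·(1) + (-0.25)·(2) + (-1.25)·(-1) + (-1.25)·(-2)) / 3 = 6/3 = 2
  S[A,C] = ((2.75)·(-3.75) + (-0.25)·(0.25) + (-1.25)·(1.25) + (-1.25)·(2.25)) / 3 = -14.75/3 = -4.9167
  S[B,B] = ((1)·(1) + (2)·(2) + (-1)·(-1) + (-2)·(-2)) / 3 = 10/3 = 3.3333
  S[B,C] = ((1)·(-3.75) + (2)·(0.25) + (-1)·(1.25) + (-2)·(2.25)) / 3 = -9/3 = -3
  S[C,C] = ((-3.75)·(-3.75) + (0.25)·(0.25) + (1.25)·(1.25) + (2.25)·(2.25)) / 3 = 20.75/3 = 6.9167

S is symmetric (S[j,i] = S[i,j]). Assembling:

S = [[3.5833, 2, -4.9167],
 [2, 3.3333, -3],
 [-4.9167, -3, 6.9167]]


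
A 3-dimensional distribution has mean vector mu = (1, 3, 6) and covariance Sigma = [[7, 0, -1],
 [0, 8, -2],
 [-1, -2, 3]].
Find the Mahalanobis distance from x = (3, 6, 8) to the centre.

Step 1 — centre the observation: (x - mu) = (2, 3, 2).

Step 2 — invert Sigma (cofactor / det for 3×3, or solve directly):
  Sigma^{-1} = [[0.1515, 0.0152, 0.0606],
 [0.0152, 0.1515, 0.1061],
 [0.0606, 0.1061, 0.4242]].

Step 3 — form the quadratic (x - mu)^T · Sigma^{-1} · (x - mu):
  Sigma^{-1} · (x - mu) = (0.4697, 0.697, 1.2879).
  (x - mu)^T · [Sigma^{-1} · (x - mu)] = (2)·(0.4697) + (3)·(0.697) + (2)·(1.2879) = 5.6061.

Step 4 — take square root: d = √(5.6061) ≈ 2.3677.

d(x, mu) = √(5.6061) ≈ 2.3677


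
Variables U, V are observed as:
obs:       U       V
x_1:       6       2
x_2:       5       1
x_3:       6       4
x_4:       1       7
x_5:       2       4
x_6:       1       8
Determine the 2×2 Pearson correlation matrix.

Step 1 — column means:
  mean(U) = (6 + 5 + 6 + 1 + 2 + 1) / 6 = 21/6 = 3.5
  mean(V) = (2 + 1 + 4 + 7 + 4 + 8) / 6 = 26/6 = 4.3333

Step 2 — sample variances and covariances s[i,j] = (1/(n-1)) · Σ_k (x_{k,i} - mean_i) · (x_{k,j} - mean_j), with n-1 = 5:
  s[U,U] = ((2.5)·(2.5) + (1.5)·(1.5) + (2.5)·(2.5) + (-2.5)·(-2.5) + (-1.5)·(-1.5) + (-2.5)·(-2.5)) / 5 = 29.5/5 = 5.9
  s[U,V] = ((2.5)·(-2.3333) + (1.5)·(-3.3333) + (2.5)·(-0.3333) + (-2.5)·(2.6667) + (-1.5)·(-0.3333) + (-2.5)·(3.6667)) / 5 = -27/5 = -5.4
  s[V,V] = ((-2.3333)·(-2.3333) + (-3.3333)·(-3.3333) + (-0.3333)·(-0.3333) + (2.6667)·(2.6667) + (-0.3333)·(-0.3333) + (3.6667)·(3.6667)) / 5 = 37.3333/5 = 7.4667
  Sample standard deviations s_i = √(s[i,i]):
  s(U) = √(5.9) = 2.429
  s(V) = √(7.4667) = 2.7325

Step 3 — r_{ij} = s_{ij} / (s_i · s_j):
  r[U,U] = 1 (diagonal).
  r[U,V] = -5.4 / (2.429 · 2.7325) = -5.4 / 6.6373 = -0.8136
  r[V,V] = 1 (diagonal).

R is symmetric with unit diagonal. Assembling:

R = [[1, -0.8136],
 [-0.8136, 1]]


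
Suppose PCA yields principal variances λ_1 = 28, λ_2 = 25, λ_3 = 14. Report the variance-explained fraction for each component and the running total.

Step 1 — total variance = trace(Sigma) = Σ λ_i = 28 + 25 + 14 = 67.

Step 2 — fraction explained by component i = λ_i / Σ λ:
  PC1: 28/67 = 0.4179
  PC2: 25/67 = 0.3731
  PC3: 14/67 = 0.209

Step 3 — cumulative fraction after k components = (λ_1 + ... + λ_k) / Σ λ:
  k = 1: 28/67 = 0.4179
  k = 2: (28 + 25)/67 = 53/67 = 0.791
  k = 3: (28 + 25 + 14)/67 = 67/67 = 1

Summary (fraction, with percent):

explained: PC1 0.4179 (41.79%), PC2 0.3731 (37.31%), PC3 0.209 (20.9%);  cumulative: 0.4179, 0.791, 1


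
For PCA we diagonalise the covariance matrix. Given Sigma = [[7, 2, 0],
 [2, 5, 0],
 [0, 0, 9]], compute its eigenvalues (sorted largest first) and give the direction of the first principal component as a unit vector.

Step 1 — characteristic polynomial p(λ) = det(λI - Sigma) = λ³ - tr·λ² + c_1·λ - det, where tr = trace, c_1 = sum of the principal 2×2 minors, det = det(Sigma):
  tr = 7 + 5 + 9 = 21,
  c_1 = (7·5 - (2)²) + (7·9 - (0)²) + (5·9 - (0)²) = 31 + 63 + 45 = 139,
  det = 7·(5·9 - (0)²) - (2)·((2)·9 - (0)·(0)) + (0)·((2)·(0) - 5·(0)) = 7·(45) - (2)·(18) + (0)·(0) = 279.
  So p(λ) = λ³ - 21λ² + 139λ - 279.
Step 2 — look for an integer root (rational root theorem: any rational root is an integer divisor of 279). Testing λ = 9:
  p(9) = 729 - 1701 + 1251 - 279 = 0  ✓
  Dividing out (λ - 9): p(λ) = (λ - 9)(λ² - 12λ + 31).
Step 3 — remaining eigenvalues from the quadratic λ² - 12λ + 31 = 0:
  Δ = 12² - 4·31 = 144 - 124 = 20,  λ = (12 ± √20)/2 = (12 ± 4.4721)/2 ≈ 8.2361 or 3.7639.
  Sorted: λ_1 = 9,  λ_2 = 8.2361,  λ_3 = 3.7639  (check: sum = 21 = tr ✓).

Step 4 — unit eigenvector for λ_1 = 9: v spans the null space of (Sigma - λ_1 I), whose rows are
  r_1 = (-2, 2, 0),  r_2 = (2, -4, 0),  r_3 = (0, 0, 0).
  v is orthogonal to every row, so take v ∝ r_1 × r_2 = ((2)·(0) - (0)·(-4), (0)·(2) - (-2)·(0), (-2)·(-4) - (2)·(2)) = (0, 0, 4).
  Rescale (divide by 4): u = (0, 0, 1).
  ||u|| = √((0)² + (0)² + (1)²) = √(1) = 1,  v_1 = u/||u|| ≈ (0, 0, 1) (||v_1|| = 1).

λ_1 = 9,  λ_2 = 8.2361,  λ_3 = 3.7639;  v_1 ≈ (0, 0, 1)


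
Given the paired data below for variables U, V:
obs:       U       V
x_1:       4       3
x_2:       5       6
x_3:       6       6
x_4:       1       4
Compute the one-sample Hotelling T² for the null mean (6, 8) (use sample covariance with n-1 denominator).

Step 1 — sample mean vector:
  mean(U) = (4 + 5 + 6 + 1) / 4 = 16/4 = 4
  mean(V) = (3 + 6 + 6 + 4) / 4 = 19/4 = 4.75
  x̄ = (4, 4.75),  deviation x̄ - mu_0 = (4, 4.75) - (6, 8) = (-2, -3.25).

Step 2 — sample covariance matrix, S[i,j] = (1/(n-1)) · Σ_k (x_{k,i} - mean_i) · (x_{k,j} - mean_j), divisor n-1 = 3:
  S[U,U] = ((0)·(0) + (1)·(1) + (2)·(2) + (-3)·(-3)) / 3 = 14/3 = 4.6667
  S[U,V] = ((0)·(-1.75) + (1)·(1.25) + (2)·(1.25) + (-3)·(-0.75)) / 3 = 6/3 = 2
  S[V,V] = ((-1.75)·(-1.75) + (1.25)·(1.25) + (1.25)·(1.25) + (-0.75)·(-0.75)) / 3 = 6.75/3 = 2.25
  S = [[4.6667, 2],
 [2, 2.25]].

Step 3 — invert S. det(S) = 4.6667·2.25 - (2)² = 6.5.
  S^{-1} = (1/det) · [[d, -b], [-b, a]] = [[0.3462, -0.3077],
 [-0.3077, 0.7179]].

Step 4 — quadratic form (x̄ - mu_0)^T · S^{-1} · (x̄ - mu_0):
  S^{-1} · (x̄ - mu_0) = (0.3077, -1.7179),
  (x̄ - mu_0)^T · [...] = (-2)·(0.3077) + (-3.25)·(-1.7179) = 4.9679.

Step 5 — scale by n: T² = 4 · 4.9679 = 19.8718.

T² ≈ 19.8718


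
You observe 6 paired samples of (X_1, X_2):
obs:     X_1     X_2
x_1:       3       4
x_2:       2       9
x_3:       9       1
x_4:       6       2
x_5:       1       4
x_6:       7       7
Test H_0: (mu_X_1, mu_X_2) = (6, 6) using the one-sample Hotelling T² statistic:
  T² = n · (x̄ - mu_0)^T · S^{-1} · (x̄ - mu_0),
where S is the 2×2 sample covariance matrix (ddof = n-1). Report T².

Step 1 — sample mean vector:
  mean(X_1) = (3 + 2 + 9 + 6 + 1 + 7) / 6 = 28/6 = 4.6667
  mean(X_2) = (4 + 9 + 1 + 2 + 4 + 7) / 6 = 27/6 = 4.5
  x̄ = (4.6667, 4.5),  deviation x̄ - mu_0 = (4.6667, 4.5) - (6, 6) = (-1.3333, -1.5).

Step 2 — sample covariance matrix, S[i,j] = (1/(n-1)) · Σ_k (x_{k,i} - mean_i) · (x_{k,j} - mean_j), divisor n-1 = 5:
  S[X_1,X_1] = ((-1.6667)·(-1.6667) + (-2.6667)·(-2.6667) + (4.3333)·(4.3333) + (1.3333)·(1.3333) + (-3.6667)·(-3.6667) + (2.3333)·(2.3333)) / 5 = 49.3333/5 = 9.8667
  S[X_1,X_2] = ((-1.6667)·(-0.5) + (-2.6667)·(4.5) + (4.3333)·(-3.5) + (1.3333)·(-2.5) + (-3.6667)·(-0.5) + (2.3333)·(2.5)) / 5 = -22/5 = -4.4
  S[X_2,X_2] = ((-0.5)·(-0.5) + (4.5)·(4.5) + (-3.5)·(-3.5) + (-2.5)·(-2.5) + (-0.5)·(-0.5) + (2.5)·(2.5)) / 5 = 45.5/5 = 9.1
  S = [[9.8667, -4.4],
 [-4.4, 9.1]].

Step 3 — invert S. det(S) = 9.8667·9.1 - (-4.4)² = 70.4267.
  S^{-1} = (1/det) · [[d, -b], [-b, a]] = [[0.1292, 0.0625],
 [0.0625, 0.1401]].

Step 4 — quadratic form (x̄ - mu_0)^T · S^{-1} · (x̄ - mu_0):
  S^{-1} · (x̄ - mu_0) = (-0.266, -0.2934),
  (x̄ - mu_0)^T · [...] = (-1.3333)·(-0.266) + (-1.5)·(-0.2934) = 0.7948.

Step 5 — scale by n: T² = 6 · 0.7948 = 4.769.

T² ≈ 4.769


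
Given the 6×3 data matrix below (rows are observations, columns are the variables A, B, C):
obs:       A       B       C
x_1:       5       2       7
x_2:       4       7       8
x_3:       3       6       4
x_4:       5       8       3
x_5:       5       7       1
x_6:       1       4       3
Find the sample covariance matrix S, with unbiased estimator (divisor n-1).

Step 1 — column means:
  mean(A) = (5 + 4 + 3 + 5 + 5 + 1) / 6 = 23/6 = 3.8333
  mean(B) = (2 + 7 + 6 + 8 + 7 + 4) / 6 = 34/6 = 5.6667
  mean(C) = (7 + 8 + 4 + 3 + 1 + 3) / 6 = 26/6 = 4.3333

Step 2 — sample covariance S[i,j] = (1/(n-1)) · Σ_k (x_{k,i} - mean_i) · (x_{k,j} - mean_j), with n-1 = 5.
  S[A,A] = ((1.1667)·(1.1667) + (0.1667)·(0.1667) + (-0.8333)·(-0.8333) + (1.1667)·(1.1667) + (1.1667)·(1.1667) + (-2.8333)·(-2.8333)) / 5 = 12.8333/5 = 2.5667
  S[A,B] = ((1.1667)·(-3.6667) + (0.1667)·(1.3333) + (-0.8333)·(0.3333) + (1.1667)·(2.3333) + (1.1667)·(1.3333) + (-2.8333)·(-1.6667)) / 5 = 4.6667/5 = 0.9333
  S[A,C] = ((1.1667)·(2.6667) + (0.1667)·(3.6667) + (-0.8333)·(-0.3333) + (1.1667)·(-1.3333) + (1.1667)·(-3.3333) + (-2.8333)·(-1.3333)) / 5 = 2.3333/5 = 0.4667
  S[B,B] = ((-3.6667)·(-3.6667) + (1.3333)·(1.3333) + (0.3333)·(0.3333) + (2.3333)·(2.3333) + (1.3333)·(1.3333) + (-1.6667)·(-1.6667)) / 5 = 25.3333/5 = 5.0667
  S[B,C] = ((-3.6667)·(2.6667) + (1.3333)·(3.6667) + (0.3333)·(-0.3333) + (2.3333)·(-1.3333) + (1.3333)·(-3.3333) + (-1.6667)·(-1.3333)) / 5 = -10.3333/5 = -2.0667
  S[C,C] = ((2.6667)·(2.6667) + (3.6667)·(3.6667) + (-0.3333)·(-0.3333) + (-1.3333)·(-1.3333) + (-3.3333)·(-3.3333) + (-1.3333)·(-1.3333)) / 5 = 35.3333/5 = 7.0667

S is symmetric (S[j,i] = S[i,j]). Assembling:

S = [[2.5667, 0.9333, 0.4667],
 [0.9333, 5.0667, -2.0667],
 [0.4667, -2.0667, 7.0667]]


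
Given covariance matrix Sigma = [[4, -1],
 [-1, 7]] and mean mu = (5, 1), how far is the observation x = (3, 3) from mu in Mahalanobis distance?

Step 1 — centre the observation: (x - mu) = (-2, 2).

Step 2 — invert Sigma. det(Sigma) = 4·7 - (-1)² = 27.
  Sigma^{-1} = (1/det) · [[d, -b], [-b, a]] = [[0.2593, 0.037],
 [0.037, 0.1481]].

Step 3 — form the quadratic (x - mu)^T · Sigma^{-1} · (x - mu):
  Sigma^{-1} · (x - mu) = (-0.4444, 0.2222).
  (x - mu)^T · [Sigma^{-1} · (x - mu)] = (-2)·(-0.4444) + (2)·(0.2222) = 1.3333.

Step 4 — take square root: d = √(1.3333) ≈ 1.1547.

d(x, mu) = √(1.3333) ≈ 1.1547


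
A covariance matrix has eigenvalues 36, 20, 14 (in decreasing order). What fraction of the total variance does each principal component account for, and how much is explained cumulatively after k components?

Step 1 — total variance = trace(Sigma) = Σ λ_i = 36 + 20 + 14 = 70.

Step 2 — fraction explained by component i = λ_i / Σ λ:
  PC1: 36/70 = 0.5143
  PC2: 20/70 = 0.2857
  PC3: 14/70 = 0.2

Step 3 — cumulative fraction after k components = (λ_1 + ... + λ_k) / Σ λ:
  k = 1: 36/70 = 0.5143
  k = 2: (36 + 20)/70 = 56/70 = 0.8
  k = 3: (36 + 20 + 14)/70 = 70/70 = 1

Summary (fraction, with percent):

explained: PC1 0.5143 (51.43%), PC2 0.2857 (28.57%), PC3 0.2 (20%);  cumulative: 0.5143, 0.8, 1


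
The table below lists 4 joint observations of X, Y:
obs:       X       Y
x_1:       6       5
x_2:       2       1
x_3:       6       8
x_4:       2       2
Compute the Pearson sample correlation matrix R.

Step 1 — column means:
  mean(X) = (6 + 2 + 6 + 2) / 4 = 16/4 = 4
  mean(Y) = (5 + 1 + 8 + 2) / 4 = 16/4 = 4

Step 2 — sample variances and covariances s[i,j] = (1/(n-1)) · Σ_k (x_{k,i} - mean_i) · (x_{k,j} - mean_j), with n-1 = 3:
  s[X,X] = ((2)·(2) + (-2)·(-2) + (2)·(2) + (-2)·(-2)) / 3 = 16/3 = 5.3333
  s[X,Y] = ((2)·(1) + (-2)·(-3) + (2)·(4) + (-2)·(-2)) / 3 = 20/3 = 6.6667
  s[Y,Y] = ((1)·(1) + (-3)·(-3) + (4)·(4) + (-2)·(-2)) / 3 = 30/3 = 10
  Sample standard deviations s_i = √(s[i,i]):
  s(X) = √(5.3333) = 2.3094
  s(Y) = √(10) = 3.1623

Step 3 — r_{ij} = s_{ij} / (s_i · s_j):
  r[X,X] = 1 (diagonal).
  r[X,Y] = 6.6667 / (2.3094 · 3.1623) = 6.6667 / 7.303 = 0.9129
  r[Y,Y] = 1 (diagonal).

R is symmetric with unit diagonal. Assembling:

R = [[1, 0.9129],
 [0.9129, 1]]


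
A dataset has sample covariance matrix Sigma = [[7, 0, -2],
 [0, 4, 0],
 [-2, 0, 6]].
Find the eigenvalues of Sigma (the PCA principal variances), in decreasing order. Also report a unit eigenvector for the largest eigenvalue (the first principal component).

Step 1 — characteristic polynomial p(λ) = det(λI - Sigma) = λ³ - tr·λ² + c_1·λ - det, where tr = trace, c_1 = sum of the principal 2×2 minors, det = det(Sigma):
  tr = 7 + 4 + 6 = 17,
  c_1 = (7·4 - (0)²) + (7·6 - (-2)²) + (4·6 - (0)²) = 28 + 38 + 24 = 90,
  det = 7·(4·6 - (0)²) - (0)·((0)·6 - (0)·(-2)) + (-2)·((0)·(0) - 4·(-2)) = 7·(24) - (0)·(0) + (-2)·(8) = 152.
  So p(λ) = λ³ - 17λ² + 90λ - 152.
Step 2 — look for an integer root (rational root theorem: any rational root is an integer divisor of 152). Testing λ = 4:
  p(4) = 64 - 272 + 360 - 152 = 0  ✓
  Dividing out (λ - 4): p(λ) = (λ - 4)(λ² - 13λ + 38).
Step 3 — remaining eigenvalues from the quadratic λ² - 13λ + 38 = 0:
  Δ = 13² - 4·38 = 169 - 152 = 17,  λ = (13 ± √17)/2 = (13 ± 4.1231)/2 ≈ 8.5616 or 4.4384.
  Sorted: λ_1 = 8.5616,  λ_2 = 4.4384,  λ_3 = 4  (check: sum = 17 = tr ✓).

Step 4 — unit eigenvector for λ_1 ≈ 8.5616: v spans the null space of (Sigma - λ_1 I), whose rows are
  r_1 = (-1.5616, 0, -2),  r_2 = (0, -4.5616, 0),  r_3 = (-2, 0, -2.5616).
  v is orthogonal to every row, so take v ∝ r_1 × r_2 = ((0)·(0) - (-2)·(-4.5616), (-2)·(0) - (-1.5616)·(0), (-1.5616)·(-4.5616) - (0)·(0)) ≈ (-9.1231, 0, 7.1231).
  Rescale (multiply by -1 so the first nonzero entry is positive): u = (9.1231, 0, -7.1231).
  ||u|| = √((9.1231)² + (0)² + (-7.1231)²) = √(133.9697) ≈ 11.5745,  v_1 = u/||u|| ≈ (0.7882, 0, -0.6154) (||v_1|| = 1).

λ_1 = 8.5616,  λ_2 = 4.4384,  λ_3 = 4;  v_1 ≈ (0.7882, 0, -0.6154)


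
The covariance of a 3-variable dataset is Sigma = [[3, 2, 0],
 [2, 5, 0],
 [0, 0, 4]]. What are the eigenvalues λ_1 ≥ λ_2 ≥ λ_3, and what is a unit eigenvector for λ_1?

Step 1 — characteristic polynomial p(λ) = det(λI - Sigma) = λ³ - tr·λ² + c_1·λ - det, where tr = trace, c_1 = sum of the principal 2×2 minors, det = det(Sigma):
  tr = 3 + 5 + 4 = 12,
  c_1 = (3·5 - (2)²) + (3·4 - (0)²) + (5·4 - (0)²) = 11 + 12 + 20 = 43,
  det = 3·(5·4 - (0)²) - (2)·((2)·4 - (0)·(0)) + (0)·((2)·(0) - 5·(0)) = 3·(20) - (2)·(8) + (0)·(0) = 44.
  So p(λ) = λ³ - 12λ² + 43λ - 44.
Step 2 — look for an integer root (rational root theorem: any rational root is an integer divisor of 44). Testing λ = 4:
  p(4) = 64 - 192 + 172 - 44 = 0  ✓
  Dividing out (λ - 4): p(λ) = (λ - 4)(λ² - 8λ + 11).
Step 3 — remaining eigenvalues from the quadratic λ² - 8λ + 11 = 0:
  Δ = 8² - 4·11 = 64 - 44 = 20,  λ = (8 ± √20)/2 = (8 ± 4.4721)/2 ≈ 6.2361 or 1.7639.
  Sorted: λ_1 = 6.2361,  λ_2 = 4,  λ_3 = 1.7639  (check: sum = 12 = tr ✓).

Step 4 — unit eigenvector for λ_1 ≈ 6.2361: v spans the null space of (Sigma - λ_1 I), whose rows are
  r_1 = (-3.2361, 2, 0),  r_2 = (2, -1.2361, 0),  r_3 = (0, 0, -2.2361).
  v is orthogonal to every row, so take v ∝ r_1 × r_3 = ((2)·(-2.2361) - (0)·(0), (0)·(0) - (-3.2361)·(-2.2361), (-3.2361)·(0) - (2)·(0)) ≈ (-4.4721, -7.2361, 0).
  Rescale (multiply by -1 so the first nonzero entry is positive): u = (4.4721, 7.2361, 0).
  ||u|| = √((4.4721)² + (7.2361)² + (0)²) = √(72.3607) ≈ 8.5065,  v_1 = u/||u|| ≈ (0.5257, 0.8507, 0) (||v_1|| = 1).

λ_1 = 6.2361,  λ_2 = 4,  λ_3 = 1.7639;  v_1 ≈ (0.5257, 0.8507, 0)


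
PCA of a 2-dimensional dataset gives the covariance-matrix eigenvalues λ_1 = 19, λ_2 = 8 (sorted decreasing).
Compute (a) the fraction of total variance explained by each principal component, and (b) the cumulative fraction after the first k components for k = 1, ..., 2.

Step 1 — total variance = trace(Sigma) = Σ λ_i = 19 + 8 = 27.

Step 2 — fraction explained by component i = λ_i / Σ λ:
  PC1: 19/27 = 0.7037
  PC2: 8/27 = 0.2963

Step 3 — cumulative fraction after k components = (λ_1 + ... + λ_k) / Σ λ:
  k = 1: 19/27 = 0.7037
  k = 2: (19 + 8)/27 = 27/27 = 1

Summary (fraction, with percent):

explained: PC1 0.7037 (70.37%), PC2 0.2963 (29.63%);  cumulative: 0.7037, 1


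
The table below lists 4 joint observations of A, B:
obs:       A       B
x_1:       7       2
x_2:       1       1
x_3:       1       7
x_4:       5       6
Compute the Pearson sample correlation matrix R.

Step 1 — column means:
  mean(A) = (7 + 1 + 1 + 5) / 4 = 14/4 = 3.5
  mean(B) = (2 + 1 + 7 + 6) / 4 = 16/4 = 4

Step 2 — sample variances and covariances s[i,j] = (1/(n-1)) · Σ_k (x_{k,i} - mean_i) · (x_{k,j} - mean_j), with n-1 = 3:
  s[A,A] = ((3.5)·(3.5) + (-2.5)·(-2.5) + (-2.5)·(-2.5) + (1.5)·(1.5)) / 3 = 27/3 = 9
  s[A,B] = ((3.5)·(-2) + (-2.5)·(-3) + (-2.5)·(3) + (1.5)·(2)) / 3 = -4/3 = -1.3333
  s[B,B] = ((-2)·(-2) + (-3)·(-3) + (3)·(3) + (2)·(2)) / 3 = 26/3 = 8.6667
  Sample standard deviations s_i = √(s[i,i]):
  s(A) = √(9) = 3
  s(B) = √(8.6667) = 2.9439

Step 3 — r_{ij} = s_{ij} / (s_i · s_j):
  r[A,A] = 1 (diagonal).
  r[A,B] = -1.3333 / (3 · 2.9439) = -1.3333 / 8.8318 = -0.151
  r[B,B] = 1 (diagonal).

R is symmetric with unit diagonal. Assembling:

R = [[1, -0.151],
 [-0.151, 1]]


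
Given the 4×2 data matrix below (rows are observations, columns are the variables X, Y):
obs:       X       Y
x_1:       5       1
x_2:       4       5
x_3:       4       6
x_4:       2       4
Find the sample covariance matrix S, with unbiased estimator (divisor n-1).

Step 1 — column means:
  mean(X) = (5 + 4 + 4 + 2) / 4 = 15/4 = 3.75
  mean(Y) = (1 + 5 + 6 + 4) / 4 = 16/4 = 4

Step 2 — sample covariance S[i,j] = (1/(n-1)) · Σ_k (x_{k,i} - mean_i) · (x_{k,j} - mean_j), with n-1 = 3.
  S[X,X] = ((1.25)·(1.25) + (0.25)·(0.25) + (0.25)·(0.25) + (-1.75)·(-1.75)) / 3 = 4.75/3 = 1.5833
  S[X,Y] = ((1.25)·(-3) + (0.25)·(1) + (0.25)·(2) + (-1.75)·(0)) / 3 = -3/3 = -1
  S[Y,Y] = ((-3)·(-3) + (1)·(1) + (2)·(2) + (0)·(0)) / 3 = 14/3 = 4.6667

S is symmetric (S[j,i] = S[i,j]). Assembling:

S = [[1.5833, -1],
 [-1, 4.6667]]


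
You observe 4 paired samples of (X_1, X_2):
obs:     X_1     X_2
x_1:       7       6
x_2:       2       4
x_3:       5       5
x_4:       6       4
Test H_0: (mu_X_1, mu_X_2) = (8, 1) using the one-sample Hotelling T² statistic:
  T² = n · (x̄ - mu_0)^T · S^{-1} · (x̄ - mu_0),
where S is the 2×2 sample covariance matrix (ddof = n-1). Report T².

Step 1 — sample mean vector:
  mean(X_1) = (7 + 2 + 5 + 6) / 4 = 20/4 = 5
  mean(X_2) = (6 + 4 + 5 + 4) / 4 = 19/4 = 4.75
  x̄ = (5, 4.75),  deviation x̄ - mu_0 = (5, 4.75) - (8, 1) = (-3, 3.75).

Step 2 — sample covariance matrix, S[i,j] = (1/(n-1)) · Σ_k (x_{k,i} - mean_i) · (x_{k,j} - mean_j), divisor n-1 = 3:
  S[X_1,X_1] = ((2)·(2) + (-3)·(-3) + (0)·(0) + (1)·(1)) / 3 = 14/3 = 4.6667
  S[X_1,X_2] = ((2)·(1.25) + (-3)·(-0.75) + (0)·(0.25) + (1)·(-0.75)) / 3 = 4/3 = 1.3333
  S[X_2,X_2] = ((1.25)·(1.25) + (-0.75)·(-0.75) + (0.25)·(0.25) + (-0.75)·(-0.75)) / 3 = 2.75/3 = 0.9167
  S = [[4.6667, 1.3333],
 [1.3333, 0.9167]].

Step 3 — invert S. det(S) = 4.6667·0.9167 - (1.3333)² = 2.5.
  S^{-1} = (1/det) · [[d, -b], [-b, a]] = [[0.3667, -0.5333],
 [-0.5333, 1.8667]].

Step 4 — quadratic form (x̄ - mu_0)^T · S^{-1} · (x̄ - mu_0):
  S^{-1} · (x̄ - mu_0) = (-3.1, 8.6),
  (x̄ - mu_0)^T · [...] = (-3)·(-3.1) + (3.75)·(8.6) = 41.55.

Step 5 — scale by n: T² = 4 · 41.55 = 166.2.

T² ≈ 166.2


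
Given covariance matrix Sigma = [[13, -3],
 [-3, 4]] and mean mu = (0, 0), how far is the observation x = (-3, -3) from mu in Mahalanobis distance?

Step 1 — centre the observation: (x - mu) = (-3, -3).

Step 2 — invert Sigma. det(Sigma) = 13·4 - (-3)² = 43.
  Sigma^{-1} = (1/det) · [[d, -b], [-b, a]] = [[0.093, 0.0698],
 [0.0698, 0.3023]].

Step 3 — form the quadratic (x - mu)^T · Sigma^{-1} · (x - mu):
  Sigma^{-1} · (x - mu) = (-0.4884, -1.1163).
  (x - mu)^T · [Sigma^{-1} · (x - mu)] = (-3)·(-0.4884) + (-3)·(-1.1163) = 4.814.

Step 4 — take square root: d = √(4.814) ≈ 2.1941.

d(x, mu) = √(4.814) ≈ 2.1941


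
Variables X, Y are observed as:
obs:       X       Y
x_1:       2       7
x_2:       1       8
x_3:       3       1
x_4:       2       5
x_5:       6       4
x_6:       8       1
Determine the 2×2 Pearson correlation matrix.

Step 1 — column means:
  mean(X) = (2 + 1 + 3 + 2 + 6 + 8) / 6 = 22/6 = 3.6667
  mean(Y) = (7 + 8 + 1 + 5 + 4 + 1) / 6 = 26/6 = 4.3333

Step 2 — sample variances and covariances s[i,j] = (1/(n-1)) · Σ_k (x_{k,i} - mean_i) · (x_{k,j} - mean_j), with n-1 = 5:
  s[X,X] = ((-1.6667)·(-1.6667) + (-2.6667)·(-2.6667) + (-0.6667)·(-0.6667) + (-1.6667)·(-1.6667) + (2.3333)·(2.3333) + (4.3333)·(4.3333)) / 5 = 37.3333/5 = 7.4667
  s[X,Y] = ((-1.6667)·(2.6667) + (-2.6667)·(3.6667) + (-0.6667)·(-3.3333) + (-1.6667)·(0.6667) + (2.3333)·(-0.3333) + (4.3333)·(-3.3333)) / 5 = -28.3333/5 = -5.6667
  s[Y,Y] = ((2.6667)·(2.6667) + (3.6667)·(3.6667) + (-3.3333)·(-3.3333) + (0.6667)·(0.6667) + (-0.3333)·(-0.3333) + (-3.3333)·(-3.3333)) / 5 = 43.3333/5 = 8.6667
  Sample standard deviations s_i = √(s[i,i]):
  s(X) = √(7.4667) = 2.7325
  s(Y) = √(8.6667) = 2.9439

Step 3 — r_{ij} = s_{ij} / (s_i · s_j):
  r[X,X] = 1 (diagonal).
  r[X,Y] = -5.6667 / (2.7325 · 2.9439) = -5.6667 / 8.0443 = -0.7044
  r[Y,Y] = 1 (diagonal).

R is symmetric with unit diagonal. Assembling:

R = [[1, -0.7044],
 [-0.7044, 1]]


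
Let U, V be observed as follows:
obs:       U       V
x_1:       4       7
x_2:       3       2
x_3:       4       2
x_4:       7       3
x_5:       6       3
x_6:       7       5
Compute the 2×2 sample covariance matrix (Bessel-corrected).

Step 1 — column means:
  mean(U) = (4 + 3 + 4 + 7 + 6 + 7) / 6 = 31/6 = 5.1667
  mean(V) = (7 + 2 + 2 + 3 + 3 + 5) / 6 = 22/6 = 3.6667

Step 2 — sample covariance S[i,j] = (1/(n-1)) · Σ_k (x_{k,i} - mean_i) · (x_{k,j} - mean_j), with n-1 = 5.
  S[U,U] = ((-1.1667)·(-1.1667) + (-2.1667)·(-2.1667) + (-1.1667)·(-1.1667) + (1.8333)·(1.8333) + (0.8333)·(0.8333) + (1.8333)·(1.8333)) / 5 = 14.8333/5 = 2.9667
  S[U,V] = ((-1.1667)·(3.3333) + (-2.1667)·(-1.6667) + (-1.1667)·(-1.6667) + (1.8333)·(-0.6667) + (0.8333)·(-0.6667) + (1.8333)·(1.3333)) / 5 = 2.3333/5 = 0.4667
  S[V,V] = ((3.3333)·(3.3333) + (-1.6667)·(-1.6667) + (-1.6667)·(-1.6667) + (-0.6667)·(-0.6667) + (-0.6667)·(-0.6667) + (1.3333)·(1.3333)) / 5 = 19.3333/5 = 3.8667

S is symmetric (S[j,i] = S[i,j]). Assembling:

S = [[2.9667, 0.4667],
 [0.4667, 3.8667]]


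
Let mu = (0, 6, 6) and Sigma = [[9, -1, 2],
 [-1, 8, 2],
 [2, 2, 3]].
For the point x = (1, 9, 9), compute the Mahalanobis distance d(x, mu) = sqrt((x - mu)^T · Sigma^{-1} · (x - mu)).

Step 1 — centre the observation: (x - mu) = (1, 3, 3).

Step 2 — invert Sigma (cofactor / det for 3×3, or solve directly):
  Sigma^{-1} = [[0.146, 0.0511, -0.1314],
 [0.0511, 0.1679, -0.146],
 [-0.1314, -0.146, 0.5182]].

Step 3 — form the quadratic (x - mu)^T · Sigma^{-1} · (x - mu):
  Sigma^{-1} · (x - mu) = (-0.0949, 0.1168, 0.9854).
  (x - mu)^T · [Sigma^{-1} · (x - mu)] = (1)·(-0.0949) + (3)·(0.1168) + (3)·(0.9854) = 3.2117.

Step 4 — take square root: d = √(3.2117) ≈ 1.7921.

d(x, mu) = √(3.2117) ≈ 1.7921


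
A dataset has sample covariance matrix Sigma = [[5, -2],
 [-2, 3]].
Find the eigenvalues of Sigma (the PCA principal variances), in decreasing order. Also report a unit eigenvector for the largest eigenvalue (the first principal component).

Step 1 — characteristic polynomial of 2×2 Sigma:
  det(Sigma - λI) = λ² - trace · λ + det = 0.
  trace = 5 + 3 = 8, det = 5·3 - (-2)² = 11.
Step 2 — discriminant:
  Δ = trace² - 4·det = 64 - 44 = 20.
Step 3 — eigenvalues:
  λ = (trace ± √Δ)/2 = (8 ± 4.4721)/2,
  λ_1 = 6.2361,  λ_2 = 1.7639.

Step 4 — unit eigenvector for λ_1: solve (Sigma - λ_1 I)v = 0. First row:
  (5 - 6.2361)·v_x + (-2)·v_y = 0, i.e. (-1.2361)·v_x + (-2)·v_y = 0,
  so v ∝ (b, λ_1 - a) = (-2, 1.2361); multiply by -1 so the first entry is positive: u = (2, -1.2361).
  ||u|| = √((2)² + (-1.2361)²) = √(5.5279) ≈ 2.3511,
  v_1 = u/||u|| ≈ (0.8507, -0.5257) (||v_1|| = 1).

λ_1 = 6.2361,  λ_2 = 1.7639;  v_1 ≈ (0.8507, -0.5257)


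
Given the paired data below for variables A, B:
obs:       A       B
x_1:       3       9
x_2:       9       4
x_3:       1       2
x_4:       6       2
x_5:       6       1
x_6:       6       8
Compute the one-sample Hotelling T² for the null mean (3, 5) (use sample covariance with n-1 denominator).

Step 1 — sample mean vector:
  mean(A) = (3 + 9 + 1 + 6 + 6 + 6) / 6 = 31/6 = 5.1667
  mean(B) = (9 + 4 + 2 + 2 + 1 + 8) / 6 = 26/6 = 4.3333
  x̄ = (5.1667, 4.3333),  deviation x̄ - mu_0 = (5.1667, 4.3333) - (3, 5) = (2.1667, -0.6667).

Step 2 — sample covariance matrix, S[i,j] = (1/(n-1)) · Σ_k (x_{k,i} - mean_i) · (x_{k,j} - mean_j), divisor n-1 = 5:
  S[A,A] = ((-2.1667)·(-2.1667) + (3.8333)·(3.8333) + (-4.1667)·(-4.1667) + (0.8333)·(0.8333) + (0.8333)·(0.8333) + (0.8333)·(0.8333)) / 5 = 38.8333/5 = 7.7667
  S[A,B] = ((-2.1667)·(4.6667) + (3.8333)·(-0.3333) + (-4.1667)·(-2.3333) + (0.8333)·(-2.3333) + (0.8333)·(-3.3333) + (0.8333)·(3.6667)) / 5 = -3.3333/5 = -0.6667
  S[B,B] = ((4.6667)·(4.6667) + (-0.3333)·(-0.3333) + (-2.3333)·(-2.3333) + (-2.3333)·(-2.3333) + (-3.3333)·(-3.3333) + (3.6667)·(3.6667)) / 5 = 57.3333/5 = 11.4667
  S = [[7.7667, -0.6667],
 [-0.6667, 11.4667]].

Step 3 — invert S. det(S) = 7.7667·11.4667 - (-0.6667)² = 88.6133.
  S^{-1} = (1/det) · [[d, -b], [-b, a]] = [[0.1294, 0.0075],
 [0.0075, 0.0876]].

Step 4 — quadratic form (x̄ - mu_0)^T · S^{-1} · (x̄ - mu_0):
  S^{-1} · (x̄ - mu_0) = (0.2754, -0.0421),
  (x̄ - mu_0)^T · [...] = (2.1667)·(0.2754) + (-0.6667)·(-0.0421) = 0.6247.

Step 5 — scale by n: T² = 6 · 0.6247 = 3.7481.

T² ≈ 3.7481


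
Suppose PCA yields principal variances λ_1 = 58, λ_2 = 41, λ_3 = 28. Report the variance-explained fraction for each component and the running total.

Step 1 — total variance = trace(Sigma) = Σ λ_i = 58 + 41 + 28 = 127.

Step 2 — fraction explained by component i = λ_i / Σ λ:
  PC1: 58/127 = 0.4567
  PC2: 41/127 = 0.3228
  PC3: 28/127 = 0.2205

Step 3 — cumulative fraction after k components = (λ_1 + ... + λ_k) / Σ λ:
  k = 1: 58/127 = 0.4567
  k = 2: (58 + 41)/127 = 99/127 = 0.7795
  k = 3: (58 + 41 + 28)/127 = 127/127 = 1

Summary (fraction, with percent):

explained: PC1 0.4567 (45.67%), PC2 0.3228 (32.28%), PC3 0.2205 (22.05%);  cumulative: 0.4567, 0.7795, 1


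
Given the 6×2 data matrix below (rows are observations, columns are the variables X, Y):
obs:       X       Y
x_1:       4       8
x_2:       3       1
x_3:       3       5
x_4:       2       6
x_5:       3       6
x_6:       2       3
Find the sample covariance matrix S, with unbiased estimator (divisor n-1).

Step 1 — column means:
  mean(X) = (4 + 3 + 3 + 2 + 3 + 2) / 6 = 17/6 = 2.8333
  mean(Y) = (8 + 1 + 5 + 6 + 6 + 3) / 6 = 29/6 = 4.8333

Step 2 — sample covariance S[i,j] = (1/(n-1)) · Σ_k (x_{k,i} - mean_i) · (x_{k,j} - mean_j), with n-1 = 5.
  S[X,X] = ((1.1667)·(1.1667) + (0.1667)·(0.1667) + (0.1667)·(0.1667) + (-0.8333)·(-0.8333) + (0.1667)·(0.1667) + (-0.8333)·(-0.8333)) / 5 = 2.8333/5 = 0.5667
  S[X,Y] = ((1.1667)·(3.1667) + (0.1667)·(-3.8333) + (0.1667)·(0.1667) + (-0.8333)·(1.1667) + (0.1667)·(1.1667) + (-0.8333)·(-1.8333)) / 5 = 3.8333/5 = 0.7667
  S[Y,Y] = ((3.1667)·(3.1667) + (-3.8333)·(-3.8333) + (0.1667)·(0.1667) + (1.1667)·(1.1667) + (1.1667)·(1.1667) + (-1.8333)·(-1.8333)) / 5 = 30.8333/5 = 6.1667

S is symmetric (S[j,i] = S[i,j]). Assembling:

S = [[0.5667, 0.7667],
 [0.7667, 6.1667]]


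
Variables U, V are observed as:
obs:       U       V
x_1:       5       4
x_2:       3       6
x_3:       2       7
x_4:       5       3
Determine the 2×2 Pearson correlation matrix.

Step 1 — column means:
  mean(U) = (5 + 3 + 2 + 5) / 4 = 15/4 = 3.75
  mean(V) = (4 + 6 + 7 + 3) / 4 = 20/4 = 5

Step 2 — sample variances and covariances s[i,j] = (1/(n-1)) · Σ_k (x_{k,i} - mean_i) · (x_{k,j} - mean_j), with n-1 = 3:
  s[U,U] = ((1.25)·(1.25) + (-0.75)·(-0.75) + (-1.75)·(-1.75) + (1.25)·(1.25)) / 3 = 6.75/3 = 2.25
  s[U,V] = ((1.25)·(-1) + (-0.75)·(1) + (-1.75)·(2) + (1.25)·(-2)) / 3 = -8/3 = -2.6667
  s[V,V] = ((-1)·(-1) + (1)·(1) + (2)·(2) + (-2)·(-2)) / 3 = 10/3 = 3.3333
  Sample standard deviations s_i = √(s[i,i]):
  s(U) = √(2.25) = 1.5
  s(V) = √(3.3333) = 1.8257

Step 3 — r_{ij} = s_{ij} / (s_i · s_j):
  r[U,U] = 1 (diagonal).
  r[U,V] = -2.6667 / (1.5 · 1.8257) = -2.6667 / 2.7386 = -0.9737
  r[V,V] = 1 (diagonal).

R is symmetric with unit diagonal. Assembling:

R = [[1, -0.9737],
 [-0.9737, 1]]


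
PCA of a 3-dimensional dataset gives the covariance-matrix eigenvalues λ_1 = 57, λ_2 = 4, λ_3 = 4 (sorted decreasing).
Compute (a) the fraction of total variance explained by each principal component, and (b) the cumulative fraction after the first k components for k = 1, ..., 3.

Step 1 — total variance = trace(Sigma) = Σ λ_i = 57 + 4 + 4 = 65.

Step 2 — fraction explained by component i = λ_i / Σ λ:
  PC1: 57/65 = 0.8769
  PC2: 4/65 = 0.0615
  PC3: 4/65 = 0.0615

Step 3 — cumulative fraction after k components = (λ_1 + ... + λ_k) / Σ λ:
  k = 1: 57/65 = 0.8769
  k = 2: (57 + 4)/65 = 61/65 = 0.9385
  k = 3: (57 + 4 + 4)/65 = 65/65 = 1

Summary (fraction, with percent):

explained: PC1 0.8769 (87.69%), PC2 0.0615 (6.15%), PC3 0.0615 (6.15%);  cumulative: 0.8769, 0.9385, 1


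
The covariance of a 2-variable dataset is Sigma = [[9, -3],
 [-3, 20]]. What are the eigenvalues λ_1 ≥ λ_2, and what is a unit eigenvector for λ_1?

Step 1 — characteristic polynomial of 2×2 Sigma:
  det(Sigma - λI) = λ² - trace · λ + det = 0.
  trace = 9 + 20 = 29, det = 9·20 - (-3)² = 171.
Step 2 — discriminant:
  Δ = trace² - 4·det = 841 - 684 = 157.
Step 3 — eigenvalues:
  λ = (trace ± √Δ)/2 = (29 ± 12.53)/2,
  λ_1 = 20.765,  λ_2 = 8.235.

Step 4 — unit eigenvector for λ_1: solve (Sigma - λ_1 I)v = 0. First row:
  (9 - 20.765)·v_x + (-3)·v_y = 0, i.e. (-11.765)·v_x + (-3)·v_y = 0,
  so v ∝ (b, λ_1 - a) = (-3, 11.765); multiply by -1 so the first entry is positive: u = (3, -11.765).
  ||u|| = √((3)² + (-11.765)²) = √(147.4148) ≈ 12.1414,
  v_1 = u/||u|| ≈ (0.2471, -0.969) (||v_1|| = 1).

λ_1 = 20.765,  λ_2 = 8.235;  v_1 ≈ (0.2471, -0.969)


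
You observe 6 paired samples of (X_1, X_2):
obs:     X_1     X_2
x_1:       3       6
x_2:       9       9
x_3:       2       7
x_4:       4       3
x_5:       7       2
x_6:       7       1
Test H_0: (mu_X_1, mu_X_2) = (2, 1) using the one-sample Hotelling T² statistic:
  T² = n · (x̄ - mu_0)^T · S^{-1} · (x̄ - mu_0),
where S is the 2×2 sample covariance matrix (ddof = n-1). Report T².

Step 1 — sample mean vector:
  mean(X_1) = (3 + 9 + 2 + 4 + 7 + 7) / 6 = 32/6 = 5.3333
  mean(X_2) = (6 + 9 + 7 + 3 + 2 + 1) / 6 = 28/6 = 4.6667
  x̄ = (5.3333, 4.6667),  deviation x̄ - mu_0 = (5.3333, 4.6667) - (2, 1) = (3.3333, 3.6667).

Step 2 — sample covariance matrix, S[i,j] = (1/(n-1)) · Σ_k (x_{k,i} - mean_i) · (x_{k,j} - mean_j), divisor n-1 = 5:
  S[X_1,X_1] = ((-2.3333)·(-2.3333) + (3.6667)·(3.6667) + (-3.3333)·(-3.3333) + (-1.3333)·(-1.3333) + (1.6667)·(1.6667) + (1.6667)·(1.6667)) / 5 = 37.3333/5 = 7.4667
  S[X_1,X_2] = ((-2.3333)·(1.3333) + (3.6667)·(4.3333) + (-3.3333)·(2.3333) + (-1.3333)·(-1.6667) + (1.6667)·(-2.6667) + (1.6667)·(-3.6667)) / 5 = -3.3333/5 = -0.6667
  S[X_2,X_2] = ((1.3333)·(1.3333) + (4.3333)·(4.3333) + (2.3333)·(2.3333) + (-1.6667)·(-1.6667) + (-2.6667)·(-2.6667) + (-3.6667)·(-3.6667)) / 5 = 49.3333/5 = 9.8667
  S = [[7.4667, -0.6667],
 [-0.6667, 9.8667]].

Step 3 — invert S. det(S) = 7.4667·9.8667 - (-0.6667)² = 73.2267.
  S^{-1} = (1/det) · [[d, -b], [-b, a]] = [[0.1347, 0.0091],
 [0.0091, 0.102]].

Step 4 — quadratic form (x̄ - mu_0)^T · S^{-1} · (x̄ - mu_0):
  S^{-1} · (x̄ - mu_0) = (0.4825, 0.4042),
  (x̄ - mu_0)^T · [...] = (3.3333)·(0.4825) + (3.6667)·(0.4042) = 3.0906.

Step 5 — scale by n: T² = 6 · 3.0906 = 18.5433.

T² ≈ 18.5433


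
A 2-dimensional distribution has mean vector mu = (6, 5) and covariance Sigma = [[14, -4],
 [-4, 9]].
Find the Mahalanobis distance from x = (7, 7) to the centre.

Step 1 — centre the observation: (x - mu) = (1, 2).

Step 2 — invert Sigma. det(Sigma) = 14·9 - (-4)² = 110.
  Sigma^{-1} = (1/det) · [[d, -b], [-b, a]] = [[0.0818, 0.0364],
 [0.0364, 0.1273]].

Step 3 — form the quadratic (x - mu)^T · Sigma^{-1} · (x - mu):
  Sigma^{-1} · (x - mu) = (0.1545, 0.2909).
  (x - mu)^T · [Sigma^{-1} · (x - mu)] = (1)·(0.1545) + (2)·(0.2909) = 0.7364.

Step 4 — take square root: d = √(0.7364) ≈ 0.8581.

d(x, mu) = √(0.7364) ≈ 0.8581


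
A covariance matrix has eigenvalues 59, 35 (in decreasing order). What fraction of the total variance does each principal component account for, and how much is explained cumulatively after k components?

Step 1 — total variance = trace(Sigma) = Σ λ_i = 59 + 35 = 94.

Step 2 — fraction explained by component i = λ_i / Σ λ:
  PC1: 59/94 = 0.6277
  PC2: 35/94 = 0.3723

Step 3 — cumulative fraction after k components = (λ_1 + ... + λ_k) / Σ λ:
  k = 1: 59/94 = 0.6277
  k = 2: (59 + 35)/94 = 94/94 = 1

Summary (fraction, with percent):

explained: PC1 0.6277 (62.77%), PC2 0.3723 (37.23%);  cumulative: 0.6277, 1


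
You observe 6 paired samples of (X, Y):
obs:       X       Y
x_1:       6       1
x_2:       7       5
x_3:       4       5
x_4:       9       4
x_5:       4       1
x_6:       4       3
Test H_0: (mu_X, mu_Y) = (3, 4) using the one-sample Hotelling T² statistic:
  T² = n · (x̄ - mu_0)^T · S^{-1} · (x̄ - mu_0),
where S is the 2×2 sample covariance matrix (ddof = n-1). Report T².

Step 1 — sample mean vector:
  mean(X) = (6 + 7 + 4 + 9 + 4 + 4) / 6 = 34/6 = 5.6667
  mean(Y) = (1 + 5 + 5 + 4 + 1 + 3) / 6 = 19/6 = 3.1667
  x̄ = (5.6667, 3.1667),  deviation x̄ - mu_0 = (5.6667, 3.1667) - (3, 4) = (2.6667, -0.8333).

Step 2 — sample covariance matrix, S[i,j] = (1/(n-1)) · Σ_k (x_{k,i} - mean_i) · (x_{k,j} - mean_j), divisor n-1 = 5:
  S[X,X] = ((0.3333)·(0.3333) + (1.3333)·(1.3333) + (-1.6667)·(-1.6667) + (3.3333)·(3.3333) + (-1.6667)·(-1.6667) + (-1.6667)·(-1.6667)) / 5 = 21.3333/5 = 4.2667
  S[X,Y] = ((0.3333)·(-2.1667) + (1.3333)·(1.8333) + (-1.6667)·(1.8333) + (3.3333)·(0.8333) + (-1.6667)·(-2.1667) + (-1.6667)·(-0.1667)) / 5 = 5.3333/5 = 1.0667
  S[Y,Y] = ((-2.1667)·(-2.1667) + (1.8333)·(1.8333) + (1.8333)·(1.8333) + (0.8333)·(0.8333) + (-2.1667)·(-2.1667) + (-0.1667)·(-0.1667)) / 5 = 16.8333/5 = 3.3667
  S = [[4.2667, 1.0667],
 [1.0667, 3.3667]].

Step 3 — invert S. det(S) = 4.2667·3.3667 - (1.0667)² = 13.2267.
  S^{-1} = (1/det) · [[d, -b], [-b, a]] = [[0.2545, -0.0806],
 [-0.0806, 0.3226]].

Step 4 — quadratic form (x̄ - mu_0)^T · S^{-1} · (x̄ - mu_0):
  S^{-1} · (x̄ - mu_0) = (0.746, -0.4839),
  (x̄ - mu_0)^T · [...] = (2.6667)·(0.746) + (-0.8333)·(-0.4839) = 2.3925.

Step 5 — scale by n: T² = 6 · 2.3925 = 14.3548.

T² ≈ 14.3548


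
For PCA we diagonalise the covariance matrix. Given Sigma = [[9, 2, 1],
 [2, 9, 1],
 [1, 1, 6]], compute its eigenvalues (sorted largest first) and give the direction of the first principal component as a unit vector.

Step 1 — characteristic polynomial p(λ) = det(λI - Sigma) = λ³ - tr·λ² + c_1·λ - det, where tr = trace, c_1 = sum of the principal 2×2 minors, det = det(Sigma):
  tr = 9 + 9 + 6 = 24,
  c_1 = (9·9 - (2)²) + (9·6 - (1)²) + (9·6 - (1)²) = 77 + 53 + 53 = 183,
  det = 9·(9·6 - (1)²) - (2)·((2)·6 - (1)·(1)) + (1)·((2)·(1) - 9·(1)) = 9·(53) - (2)·(11) + (1)·(-7) = 448.
  So p(λ) = λ³ - 24λ² + 183λ - 448.
Step 2 — look for an integer root (rational root theorem: any rational root is an integer divisor of 448). Testing λ = 7:
  p(7) = 343 - 1176 + 1281 - 448 = 0  ✓
  Dividing out (λ - 7): p(λ) = (λ - 7)(λ² - 17λ + 64).
Step 3 — remaining eigenvalues from the quadratic λ² - 17λ + 64 = 0:
  Δ = 17² - 4·64 = 289 - 256 = 33,  λ = (17 ± √33)/2 = (17 ± 5.7446)/2 ≈ 11.3723 or 5.6277.
  Sorted: λ_1 = 11.3723,  λ_2 = 7,  λ_3 = 5.6277  (check: sum = 24 = tr ✓).

Step 4 — unit eigenvector for λ_1 ≈ 11.3723: v spans the null space of (Sigma - λ_1 I), whose rows are
  r_1 = (-2.3723, 2, 1),  r_2 = (2, -2.3723, 1),  r_3 = (1, 1, -5.3723).
  v is orthogonal to every row, so take v ∝ r_1 × r_2 = ((2)·(1) - (1)·(-2.3723), (1)·(2) - (-2.3723)·(1), (-2.3723)·(-2.3723) - (2)·(2)) ≈ (4.3723, 4.3723, 1.6277).
  Let u = (4.3723, 4.3723, 1.6277).
  ||u|| = √((4.3723)² + (4.3723)² + (1.6277)²) = √(40.8832) ≈ 6.394,  v_1 = u/||u|| ≈ (0.6838, 0.6838, 0.2546) (||v_1|| = 1).

λ_1 = 11.3723,  λ_2 = 7,  λ_3 = 5.6277;  v_1 ≈ (0.6838, 0.6838, 0.2546)


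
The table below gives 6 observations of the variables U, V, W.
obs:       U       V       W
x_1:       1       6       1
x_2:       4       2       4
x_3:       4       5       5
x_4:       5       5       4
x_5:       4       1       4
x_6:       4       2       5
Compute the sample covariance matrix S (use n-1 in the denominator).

Step 1 — column means:
  mean(U) = (1 + 4 + 4 + 5 + 4 + 4) / 6 = 22/6 = 3.6667
  mean(V) = (6 + 2 + 5 + 5 + 1 + 2) / 6 = 21/6 = 3.5
  mean(W) = (1 + 4 + 5 + 4 + 4 + 5) / 6 = 23/6 = 3.8333

Step 2 — sample covariance S[i,j] = (1/(n-1)) · Σ_k (x_{k,i} - mean_i) · (x_{k,j} - mean_j), with n-1 = 5.
  S[U,U] = ((-2.6667)·(-2.6667) + (0.3333)·(0.3333) + (0.3333)·(0.3333) + (1.3333)·(1.3333) + (0.3333)·(0.3333) + (0.3333)·(0.3333)) / 5 = 9.3333/5 = 1.8667
  S[U,V] = ((-2.6667)·(2.5) + (0.3333)·(-1.5) + (0.3333)·(1.5) + (1.3333)·(1.5) + (0.3333)·(-2.5) + (0.3333)·(-1.5)) / 5 = -6/5 = -1.2
  S[U,W] = ((-2.6667)·(-2.8333) + (0.3333)·(0.1667) + (0.3333)·(1.1667) + (1.3333)·(0.1667) + (0.3333)·(0.1667) + (0.3333)·(1.1667)) / 5 = 8.6667/5 = 1.7333
  S[V,V] = ((2.5)·(2.5) + (-1.5)·(-1.5) + (1.5)·(1.5) + (1.5)·(1.5) + (-2.5)·(-2.5) + (-1.5)·(-1.5)) / 5 = 21.5/5 = 4.3
  S[V,W] = ((2.5)·(-2.8333) + (-1.5)·(0.1667) + (1.5)·(1.1667) + (1.5)·(0.1667) + (-2.5)·(0.1667) + (-1.5)·(1.1667)) / 5 = -7.5/5 = -1.5
  S[W,W] = ((-2.8333)·(-2.8333) + (0.1667)·(0.1667) + (1.1667)·(1.1667) + (0.1667)·(0.1667) + (0.1667)·(0.1667) + (1.1667)·(1.1667)) / 5 = 10.8333/5 = 2.1667

S is symmetric (S[j,i] = S[i,j]). Assembling:

S = [[1.8667, -1.2, 1.7333],
 [-1.2, 4.3, -1.5],
 [1.7333, -1.5, 2.1667]]
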